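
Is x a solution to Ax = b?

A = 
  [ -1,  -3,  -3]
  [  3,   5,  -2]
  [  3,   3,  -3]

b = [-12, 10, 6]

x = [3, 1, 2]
Yes

Ax = [-12, 10, 6] = b ✓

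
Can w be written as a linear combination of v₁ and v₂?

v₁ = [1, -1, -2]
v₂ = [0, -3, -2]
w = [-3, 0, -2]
No

Form the augmented matrix and row-reduce:
[v₁|v₂|w] = 
  [  1,   0,  -3]
  [ -1,  -3,   0]
  [ -2,  -2,  -2]
R2 → R2 + (1)·R1
R3 → R3 + (2)·R1
R3 → R3 - (2/3)·R2
REF = 
  [  1,   0,  -3]
  [  0,  -3,  -3]
  [  0,   0,  -6]

Row 3 reads [0 0 | -6], i.e. 0 = -6, so the system is inconsistent and w ∉ span{v₁, v₂}.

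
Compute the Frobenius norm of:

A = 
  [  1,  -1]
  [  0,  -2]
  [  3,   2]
||A||_F = 4.359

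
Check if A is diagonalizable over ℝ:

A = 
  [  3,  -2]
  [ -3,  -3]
Yes

tr(A) = 0, det(A) = -15
Characteristic polynomial: λ² - tr(A)λ + det(A) = λ² - 15
λ² - 15 = 0  ⇒  λ = (0 ± √((0)² - 4·(-15)))/2 = (0 ± √(60))/2
  = √15,  -√15
Eigenvalues: √15, -√15  (≈ 3.873, -3.873)
The two irrational eigenvalues are distinct (simple), so each has alg. mult. = geom. mult. = 1.
Sum of geometric multiplicities equals n, so A has n independent eigenvectors.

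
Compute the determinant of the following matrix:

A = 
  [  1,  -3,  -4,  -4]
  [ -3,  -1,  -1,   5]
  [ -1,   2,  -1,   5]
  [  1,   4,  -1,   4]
Cofactor expansion along row 1: det(A) = a₁₁M₁₁ - a₁₂M₁₂ + a₁₃M₁₃ - a₁₄M₁₄

M₁₁ = det[[-1, -1, 5]; [2, -1, 5]; [4, -1, 4]]
  = (-1)·((-1)(4) - (5)(-1)) - (-1)·((2)(4) - (5)(4)) + (5)·((2)(-1) - (-1)(4))
  = (-1)(1) - (-1)(-12) + (5)(2)
  = -3
M₁₂ = det[[-3, -1, 5]; [-1, -1, 5]; [1, -1, 4]]
  = (-3)·((-1)(4) - (5)(-1)) - (-1)·((-1)(4) - (5)(1)) + (5)·((-1)(-1) - (-1)(1))
  = (-3)(1) - (-1)(-9) + (5)(2)
  = -2
M₁₃ = det[[-3, -1, 5]; [-1, 2, 5]; [1, 4, 4]]
  = (-3)·((2)(4) - (5)(4)) - (-1)·((-1)(4) - (5)(1)) + (5)·((-1)(4) - (2)(1))
  = (-3)(-12) - (-1)(-9) + (5)(-6)
  = -3
M₁₄ = det[[-3, -1, -1]; [-1, 2, -1]; [1, 4, -1]]
  = (-3)·((2)(-1) - (-1)(4)) - (-1)·((-1)(-1) - (-1)(1)) + (-1)·((-1)(4) - (2)(1))
  = (-3)(2) - (-1)(2) + (-1)(-6)
  = 2

det(A) = (1)(-3) - (-3)(-2) + (-4)(-3) - (-4)(2) = 11

det(A) = 11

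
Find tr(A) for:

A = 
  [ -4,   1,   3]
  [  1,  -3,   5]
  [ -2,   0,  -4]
-11

tr(A) = -4 + -3 + -4 = -11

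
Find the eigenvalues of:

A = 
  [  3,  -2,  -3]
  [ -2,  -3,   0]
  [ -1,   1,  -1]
Characteristic polynomial: det(λI - A) = λ³ + λ² - 16λ - 28
Testing integer divisors of the constant term: p(-2) = 0, so (λ + 2) is a factor:
p(λ) = (λ + 2)(λ² - λ - 14)
λ² - λ - 14 = 0  ⇒  λ = (1 ± √((-1)² - 4·(-14)))/2 = (1 ± √(57))/2
  = (1 + √57)/2,  (1 - √57)/2

λ = -2, (1 + √57)/2, (1 - √57)/2  (≈ -2, 4.275, -3.275)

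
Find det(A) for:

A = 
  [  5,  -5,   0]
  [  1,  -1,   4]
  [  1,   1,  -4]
-40

Cofactor expansion along row 1:
det(A) = (5)·((-1)(-4) - (4)(1)) - (-5)·((1)(-4) - (4)(1)) + (0)·((1)(1) - (-1)(1))
  = (5)(0) - (-5)(-8) + (0)(2)
  = -40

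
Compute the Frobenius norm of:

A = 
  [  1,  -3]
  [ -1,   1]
||A||_F = 3.464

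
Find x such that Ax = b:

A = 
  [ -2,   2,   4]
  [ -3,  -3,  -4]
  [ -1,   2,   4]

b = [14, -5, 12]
x = [-2, 1, 2]

Row reduce the augmented matrix [A|b]:
R2 → R2 - (3/2)·R1
R3 → R3 - (1/2)·R1
R3 → R3 + (1/6)·R2
REF = 
  [ -2,   2,   4,  14]
  [  0,  -6, -10, -26]
  [  0,   0, 1/3, 2/3]

Back-substitution:
x₃ = (2/3) / (1/3) = 2
x₂ = (-26 - (-10)(2)) / (-6) = 1
x₁ = (14 - (2)(1) - (4)(2)) / (-2) = -2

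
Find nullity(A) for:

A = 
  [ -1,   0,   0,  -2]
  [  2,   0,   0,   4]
nullity(A) = 3

Row reduce:
R2 → R2 + (2)·R1
REF = 
  [ -1,   0,   0,  -2]
  [  0,   0,   0,   0]
Pivot columns: 1 → 1 pivot.
rank(A) = 1, so nullity(A) = 4 - 1 = 3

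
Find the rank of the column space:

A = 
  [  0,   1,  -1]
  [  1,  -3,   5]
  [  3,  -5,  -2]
dim(Col(A)) = 3

Row reduce:
Swap R1 ↔ R2
R3 → R3 - (3)·R1
R3 → R3 - (4)·R2
REF = 
  [  1,  -3,   5]
  [  0,   1,  -1]
  [  0,   0, -13]
Pivot columns: 1, 2, 3 → 3 pivots.
dim(Col(A)) = number of pivot columns = 3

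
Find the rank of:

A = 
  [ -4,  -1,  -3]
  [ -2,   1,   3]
Row reduce:
R2 → R2 - (1/2)·R1
REF = 
  [ -4,  -1,  -3]
  [  0, 3/2, 9/2]
Pivot columns: 1, 2 → 2 pivots.

rank(A) = 2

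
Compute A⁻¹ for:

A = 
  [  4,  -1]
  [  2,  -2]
det(A) = (4)(-2) - (-1)(2) = -6
For a 2×2 matrix, A⁻¹ = (1/det(A)) · [[d, -b], [-c, a]]
    = (-1/6) · [[-2, 1], [-2, 4]]

A⁻¹ = 
  [ 1/3, -1/6]
  [ 1/3, -2/3]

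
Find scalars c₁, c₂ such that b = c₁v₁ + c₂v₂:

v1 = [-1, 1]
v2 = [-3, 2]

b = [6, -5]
c1 = -3, c2 = -1

b = -3·v1 + -1·v2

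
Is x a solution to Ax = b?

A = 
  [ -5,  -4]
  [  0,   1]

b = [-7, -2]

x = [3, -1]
No

Ax = [-11, -1] ≠ b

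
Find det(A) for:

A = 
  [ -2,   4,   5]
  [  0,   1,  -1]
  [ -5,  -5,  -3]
61

Cofactor expansion along row 1:
det(A) = (-2)·((1)(-3) - (-1)(-5)) - (4)·((0)(-3) - (-1)(-5)) + (5)·((0)(-5) - (1)(-5))
  = (-2)(-8) - (4)(-5) + (5)(5)
  = 61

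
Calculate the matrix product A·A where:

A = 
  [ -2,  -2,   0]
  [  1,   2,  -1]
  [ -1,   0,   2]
A² = A·A:
A²[1,1] = (-2)(-2) + (-2)(1) + (0)(-1) = 2
A²[1,2] = (-2)(-2) + (-2)(2) + (0)(0) = 0
A²[1,3] = (-2)(0) + (-2)(-1) + (0)(2) = 2
A²[2,1] = (1)(-2) + (2)(1) + (-1)(-1) = 1
A²[2,2] = (1)(-2) + (2)(2) + (-1)(0) = 2
A²[2,3] = (1)(0) + (2)(-1) + (-1)(2) = -4
A²[3,1] = (-1)(-2) + (0)(1) + (2)(-1) = 0
A²[3,2] = (-1)(-2) + (0)(2) + (2)(0) = 2
A²[3,3] = (-1)(0) + (0)(-1) + (2)(2) = 4
A² = 
  [  2,   0,   2]
  [  1,   2,  -4]
  [  0,   2,   4]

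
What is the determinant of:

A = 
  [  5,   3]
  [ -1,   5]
28

For a 2×2 matrix, det = ad - bc = (5)(5) - (3)(-1) = 28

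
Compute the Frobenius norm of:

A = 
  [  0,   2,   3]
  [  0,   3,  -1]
||A||_F = 4.796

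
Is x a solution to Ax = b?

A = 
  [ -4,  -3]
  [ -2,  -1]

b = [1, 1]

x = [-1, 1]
Yes

Ax = [1, 1] = b ✓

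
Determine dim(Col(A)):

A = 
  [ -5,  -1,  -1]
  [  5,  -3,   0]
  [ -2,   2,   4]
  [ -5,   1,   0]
Row reduce:
R2 → R2 + (1)·R1
R3 → R3 - (2/5)·R1
R4 → R4 - (1)·R1
R3 → R3 + (3/5)·R2
R4 → R4 + (1/2)·R2
R4 → R4 - (5/38)·R3
REF = 
  [  -5,   -1,   -1]
  [   0,   -4,   -1]
  [   0,    0, 19/5]
  [   0,    0,    0]
Pivot columns: 1, 2, 3 → 3 pivots.
dim(Col(A)) = number of pivot columns = 3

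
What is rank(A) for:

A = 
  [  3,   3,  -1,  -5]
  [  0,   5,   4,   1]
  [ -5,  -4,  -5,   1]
Row reduce:
R3 → R3 + (5/3)·R1
R3 → R3 - (1/5)·R2
REF = 
  [      3,       3,      -1,      -5]
  [      0,       5,       4,       1]
  [      0,       0, -112/15, -113/15]
Pivot columns: 1, 2, 3 → 3 pivots.

rank(A) = 3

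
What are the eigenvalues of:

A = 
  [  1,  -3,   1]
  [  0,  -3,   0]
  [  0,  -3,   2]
λ = 1, 2, -3

Characteristic polynomial: det(λI - A) = λ³ - 7λ + 6
Testing integer divisors of the constant term: p(1) = 0, so (λ - 1) is a factor:
p(λ) = (λ - 1)(λ² + λ - 6)
λ² + λ - 6 = (λ + 3)(λ - 2)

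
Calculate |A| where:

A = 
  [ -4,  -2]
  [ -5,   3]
For a 2×2 matrix, det = ad - bc = (-4)(3) - (-2)(-5) = -22

det(A) = -22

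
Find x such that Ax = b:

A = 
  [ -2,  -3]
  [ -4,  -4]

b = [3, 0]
x = [3, -3]

Row reduce the augmented matrix [A|b]:
R2 → R2 - (2)·R1
REF = 
  [ -2,  -3,   3]
  [  0,   2,  -6]

Back-substitution:
x₂ = (-6) / 2 = -3
x₁ = (3 - (-3)(-3)) / (-2) = 3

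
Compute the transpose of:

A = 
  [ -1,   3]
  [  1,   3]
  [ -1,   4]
Aᵀ = 
  [ -1,   1,  -1]
  [  3,   3,   4]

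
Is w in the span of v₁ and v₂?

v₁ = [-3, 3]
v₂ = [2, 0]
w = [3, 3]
Yes

Form the augmented matrix and row-reduce:
[v₁|v₂|w] = 
  [ -3,   2,   3]
  [  3,   0,   3]
R2 → R2 + (1)·R1
REF = 
  [ -3,   2,   3]
  [  0,   2,   6]

No row of the form [0 0 | nonzero], so the system is consistent. Back-substitution gives c₁ = 1, c₂ = 3: w = (1)·v₁ + (3)·v₂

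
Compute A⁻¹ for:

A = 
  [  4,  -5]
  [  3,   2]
det(A) = (4)(2) - (-5)(3) = 23
For a 2×2 matrix, A⁻¹ = (1/det(A)) · [[d, -b], [-c, a]]
    = (1/23) · [[2, 5], [-3, 4]]

A⁻¹ = 
  [ 2/23,  5/23]
  [-3/23,  4/23]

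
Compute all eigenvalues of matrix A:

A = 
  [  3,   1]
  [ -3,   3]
λ = 3 + i√3, 3 - i√3  (≈ 3 + 1.732i, 3 - 1.732i)

tr(A) = 6, det(A) = 12
Characteristic polynomial: λ² - tr(A)λ + det(A) = λ² - 6λ + 12
λ² - 6λ + 12 = 0  ⇒  λ = (6 ± √((-6)² - 4·(12)))/2 = (6 ± √(-12))/2
  = 3 + i√3,  3 - i√3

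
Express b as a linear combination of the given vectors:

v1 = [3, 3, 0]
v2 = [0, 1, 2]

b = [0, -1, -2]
c1 = 0, c2 = -1

b = 0·v1 + -1·v2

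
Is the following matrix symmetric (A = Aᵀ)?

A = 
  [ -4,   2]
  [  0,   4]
No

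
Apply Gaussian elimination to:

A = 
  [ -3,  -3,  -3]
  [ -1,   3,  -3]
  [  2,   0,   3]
Row operations:
R2 → R2 - (1/3)·R1
R3 → R3 + (2/3)·R1
R3 → R3 + (1/2)·R2

Resulting echelon form:
REF = 
  [ -3,  -3,  -3]
  [  0,   4,  -2]
  [  0,   0,   0]

Rank = 2 (number of non-zero pivot rows).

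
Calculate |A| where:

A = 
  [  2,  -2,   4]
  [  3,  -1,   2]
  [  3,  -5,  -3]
Cofactor expansion along row 1:
det(A) = (2)·((-1)(-3) - (2)(-5)) - (-2)·((3)(-3) - (2)(3)) + (4)·((3)(-5) - (-1)(3))
  = (2)(13) - (-2)(-15) + (4)(-12)
  = -52

det(A) = -52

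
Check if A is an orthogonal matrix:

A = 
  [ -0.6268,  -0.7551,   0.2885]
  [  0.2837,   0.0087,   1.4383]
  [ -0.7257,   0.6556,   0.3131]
No

AᵀA = 
  [  1,   0,   0]
  [  0,   1.0001,  -0.0001]
  [  0,  -0.0001,   2.2500]
≠ I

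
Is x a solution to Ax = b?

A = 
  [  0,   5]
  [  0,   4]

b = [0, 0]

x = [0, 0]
Yes

Ax = [0, 0] = b ✓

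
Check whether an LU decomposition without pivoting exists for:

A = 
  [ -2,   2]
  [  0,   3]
Yes.
A[1,1] = -2 ≠ 0, so Gaussian elimination proceeds without a row swap: multiplier ℓ₂₁ = (0)/(-2) = 0, and U[2,2] = 3 - (0)(2) = 3.
L = 
  [  1,   0]
  [  0,   1]
U = 
  [ -2,   2]
  [  0,   3]
Check row 2 of LU: [(0)(-2), (0)(2) + 3] = [0, 3] = row 2 of A ✓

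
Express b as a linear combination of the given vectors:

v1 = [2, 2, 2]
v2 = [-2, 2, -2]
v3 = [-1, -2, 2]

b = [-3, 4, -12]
c1 = -2, c2 = 1, c3 = -3

b = -2·v1 + 1·v2 + -3·v3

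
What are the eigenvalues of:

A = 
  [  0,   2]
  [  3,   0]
λ = √6, -√6  (≈ 2.449, -2.449)

tr(A) = 0, det(A) = -6
Characteristic polynomial: λ² - tr(A)λ + det(A) = λ² - 6
λ² - 6 = 0  ⇒  λ = (0 ± √((0)² - 4·(-6)))/2 = (0 ± √(24))/2
  = √6,  -√6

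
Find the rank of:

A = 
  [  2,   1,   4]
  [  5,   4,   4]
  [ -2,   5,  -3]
rank(A) = 3

Row reduce:
R2 → R2 - (5/2)·R1
R3 → R3 + (1)·R1
R3 → R3 - (4)·R2
REF = 
  [  2,   1,   4]
  [  0, 3/2,  -6]
  [  0,   0,  25]
Pivot columns: 1, 2, 3 → 3 pivots.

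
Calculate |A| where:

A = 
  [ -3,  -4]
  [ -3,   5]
For a 2×2 matrix, det = ad - bc = (-3)(5) - (-4)(-3) = -27

det(A) = -27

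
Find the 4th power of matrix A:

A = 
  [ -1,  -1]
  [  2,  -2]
A^4 = 
  [-17,   3]
  [ -6, -14]

A² = A·A:
A²[1,1] = (-1)(-1) + (-1)(2) = -1
A²[1,2] = (-1)(-1) + (-1)(-2) = 3
A²[2,1] = (2)(-1) + (-2)(2) = -6
A²[2,2] = (2)(-1) + (-2)(-2) = 2
A² = 
  [ -1,   3]
  [ -6,   2]

A^3 = A^2·A:
A^3[1,1] = (-1)(-1) + (3)(2) = 7
A^3[1,2] = (-1)(-1) + (3)(-2) = -5
A^3[2,1] = (-6)(-1) + (2)(2) = 10
A^3[2,2] = (-6)(-1) + (2)(-2) = 2
A^3 = 
  [  7,  -5]
  [ 10,   2]

A^4 = A^3·A:
A^4[1,1] = (7)(-1) + (-5)(2) = -17
A^4[1,2] = (7)(-1) + (-5)(-2) = 3
A^4[2,1] = (10)(-1) + (2)(2) = -6
A^4[2,2] = (10)(-1) + (2)(-2) = -14
A^4 = 
  [-17,   3]
  [ -6, -14]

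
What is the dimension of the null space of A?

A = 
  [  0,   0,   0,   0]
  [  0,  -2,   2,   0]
nullity(A) = 3

Row reduce:
Swap R1 ↔ R2
REF = 
  [  0,  -2,   2,   0]
  [  0,   0,   0,   0]
Pivot columns: 2 → 1 pivot.
rank(A) = 1, so nullity(A) = 4 - 1 = 3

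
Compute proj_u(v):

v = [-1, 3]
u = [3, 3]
v·u = (-1)(3) + (3)(3) = 6
u·u = (3)² + (3)² = 18
proj_u(v) = (v·u / u·u) × u = (6/18) × u = (1/3) × u

proj_u(v) = [1, 1]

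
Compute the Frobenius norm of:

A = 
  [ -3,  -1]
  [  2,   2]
||A||_F = 4.243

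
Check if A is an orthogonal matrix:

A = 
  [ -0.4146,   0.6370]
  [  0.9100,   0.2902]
No

AᵀA = 
  [  1,   0]
  [  0,   0.4900]
≠ I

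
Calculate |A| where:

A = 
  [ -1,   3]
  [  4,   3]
-15

For a 2×2 matrix, det = ad - bc = (-1)(3) - (3)(4) = -15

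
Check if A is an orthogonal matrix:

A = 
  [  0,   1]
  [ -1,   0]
Yes

AᵀA = 
  [  1,   0]
  [  0,   1]
= I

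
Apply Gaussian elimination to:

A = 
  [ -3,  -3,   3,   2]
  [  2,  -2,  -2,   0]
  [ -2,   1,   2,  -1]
Row operations:
R2 → R2 + (2/3)·R1
R3 → R3 - (2/3)·R1
R3 → R3 + (3/4)·R2

Resulting echelon form:
REF = 
  [  -3,   -3,    3,    2]
  [   0,   -4,    0,  4/3]
  [   0,    0,    0, -4/3]

Rank = 3 (number of non-zero pivot rows).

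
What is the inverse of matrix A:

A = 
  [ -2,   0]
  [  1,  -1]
det(A) = (-2)(-1) - (0)(1) = 2
For a 2×2 matrix, A⁻¹ = (1/det(A)) · [[d, -b], [-c, a]]
    = (1/2) · [[-1, 0], [-1, -2]]

A⁻¹ = 
  [-1/2,    0]
  [-1/2,   -1]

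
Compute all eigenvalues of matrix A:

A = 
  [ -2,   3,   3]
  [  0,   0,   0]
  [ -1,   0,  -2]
Characteristic polynomial: det(λI - A) = λ³ + 4λ² + 7λ
The constant term is 0, so λ = 0 is a root: p(λ) = λ(λ² + 4λ + 7)
λ² + 4λ + 7 = 0  ⇒  λ = (-4 ± √((4)² - 4·(7)))/2 = (-4 ± √(-12))/2
  = -2 + i√3,  -2 - i√3

λ = 0, -2 + i√3, -2 - i√3  (≈ 0, -2 + 1.732i, -2 - 1.732i)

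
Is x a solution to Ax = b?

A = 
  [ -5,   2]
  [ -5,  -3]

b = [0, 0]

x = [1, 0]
No

Ax = [-5, -5] ≠ b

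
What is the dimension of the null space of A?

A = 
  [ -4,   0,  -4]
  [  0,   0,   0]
nullity(A) = 2

Row reduce:
(no row operations needed)
REF = 
  [ -4,   0,  -4]
  [  0,   0,   0]
Pivot columns: 1 → 1 pivot.
rank(A) = 1, so nullity(A) = 3 - 1 = 2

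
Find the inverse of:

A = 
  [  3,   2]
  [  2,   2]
det(A) = (3)(2) - (2)(2) = 2
For a 2×2 matrix, A⁻¹ = (1/det(A)) · [[d, -b], [-c, a]]
    = (1/2) · [[2, -2], [-2, 3]]

A⁻¹ = 
  [  1,  -1]
  [ -1, 3/2]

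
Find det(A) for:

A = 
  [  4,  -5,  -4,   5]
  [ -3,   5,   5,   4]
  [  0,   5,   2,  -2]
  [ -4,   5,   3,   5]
-465

Cofactor expansion along row 1: det(A) = a₁₁M₁₁ - a₁₂M₁₂ + a₁₃M₁₃ - a₁₄M₁₄

M₁₁ = det[[5, 5, 4]; [5, 2, -2]; [5, 3, 5]]
  = (5)·((2)(5) - (-2)(3)) - (5)·((5)(5) - (-2)(5)) + (4)·((5)(3) - (2)(5))
  = (5)(16) - (5)(35) + (4)(5)
  = -75
M₁₂ = det[[-3, 5, 4]; [0, 2, -2]; [-4, 3, 5]]
  = (-3)·((2)(5) - (-2)(3)) - (5)·((0)(5) - (-2)(-4)) + (4)·((0)(3) - (2)(-4))
  = (-3)(16) - (5)(-8) + (4)(8)
  = 24
M₁₃ = det[[-3, 5, 4]; [0, 5, -2]; [-4, 5, 5]]
  = (-3)·((5)(5) - (-2)(5)) - (5)·((0)(5) - (-2)(-4)) + (4)·((0)(5) - (5)(-4))
  = (-3)(35) - (5)(-8) + (4)(20)
  = 15
M₁₄ = det[[-3, 5, 5]; [0, 5, 2]; [-4, 5, 3]]
  = (-3)·((5)(3) - (2)(5)) - (5)·((0)(3) - (2)(-4)) + (5)·((0)(5) - (5)(-4))
  = (-3)(5) - (5)(8) + (5)(20)
  = 45

det(A) = (4)(-75) - (-5)(24) + (-4)(15) - (5)(45) = -465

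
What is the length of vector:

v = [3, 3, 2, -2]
5.099

||v||₂ = √((3)² + (3)² + (2)² + (-2)²) = √26 = 5.099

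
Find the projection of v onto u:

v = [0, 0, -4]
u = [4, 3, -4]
proj_u(v) = [64/41, 48/41, -64/41]

v·u = (0)(4) + (0)(3) + (-4)(-4) = 16
u·u = (4)² + (3)² + (-4)² = 41
proj_u(v) = (v·u / u·u) × u = (16/41) × u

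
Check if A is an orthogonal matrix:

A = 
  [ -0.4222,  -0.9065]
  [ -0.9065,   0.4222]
Yes

AᵀA = 
  [  1,   0]
  [  0,   1]
≈ I (equal to I up to the 4-dp rounding of the entries)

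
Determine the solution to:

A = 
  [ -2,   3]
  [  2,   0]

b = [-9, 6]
x = [3, -1]

Row reduce the augmented matrix [A|b]:
R2 → R2 + (1)·R1
REF = 
  [ -2,   3,  -9]
  [  0,   3,  -3]

Back-substitution:
x₂ = (-3) / 3 = -1
x₁ = (-9 - (3)(-1)) / (-2) = 3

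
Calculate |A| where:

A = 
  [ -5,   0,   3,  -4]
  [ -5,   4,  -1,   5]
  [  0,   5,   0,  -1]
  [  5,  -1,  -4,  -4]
1065

Cofactor expansion along row 1: det(A) = a₁₁M₁₁ - a₁₂M₁₂ + a₁₃M₁₃ - a₁₄M₁₄

M₁₁ = det[[4, -1, 5]; [5, 0, -1]; [-1, -4, -4]]
  = (4)·((0)(-4) - (-1)(-4)) - (-1)·((5)(-4) - (-1)(-1)) + (5)·((5)(-4) - (0)(-1))
  = (4)(-4) - (-1)(-21) + (5)(-20)
  = -137
M₁₂ = det[[-5, -1, 5]; [0, 0, -1]; [5, -4, -4]]
  = (-5)·((0)(-4) - (-1)(-4)) - (-1)·((0)(-4) - (-1)(5)) + (5)·((0)(-4) - (0)(5))
  = (-5)(-4) - (-1)(5) + (5)(0)
  = 25
M₁₃ = det[[-5, 4, 5]; [0, 5, -1]; [5, -1, -4]]
  = (-5)·((5)(-4) - (-1)(-1)) - (4)·((0)(-4) - (-1)(5)) + (5)·((0)(-1) - (5)(5))
  = (-5)(-21) - (4)(5) + (5)(-25)
  = -40
M₁₄ = det[[-5, 4, -1]; [0, 5, 0]; [5, -1, -4]]
  = (-5)·((5)(-4) - (0)(-1)) - (4)·((0)(-4) - (0)(5)) + (-1)·((0)(-1) - (5)(5))
  = (-5)(-20) - (4)(0) + (-1)(-25)
  = 125

det(A) = (-5)(-137) - (0)(25) + (3)(-40) - (-4)(125) = 1065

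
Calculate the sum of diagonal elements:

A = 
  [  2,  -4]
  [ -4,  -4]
-2

tr(A) = 2 + -4 = -2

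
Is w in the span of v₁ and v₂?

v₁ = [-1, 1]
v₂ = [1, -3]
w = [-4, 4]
Yes

Form the augmented matrix and row-reduce:
[v₁|v₂|w] = 
  [ -1,   1,  -4]
  [  1,  -3,   4]
R2 → R2 + (1)·R1
REF = 
  [ -1,   1,  -4]
  [  0,  -2,   0]

No row of the form [0 0 | nonzero], so the system is consistent. Back-substitution gives c₁ = 4, c₂ = 0: w = (4)·v₁ + (0)·v₂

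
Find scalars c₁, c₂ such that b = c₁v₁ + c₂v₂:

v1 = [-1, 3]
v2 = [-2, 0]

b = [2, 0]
c1 = 0, c2 = -1

b = 0·v1 + -1·v2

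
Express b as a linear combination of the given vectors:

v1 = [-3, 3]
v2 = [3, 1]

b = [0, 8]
c1 = 2, c2 = 2

b = 2·v1 + 2·v2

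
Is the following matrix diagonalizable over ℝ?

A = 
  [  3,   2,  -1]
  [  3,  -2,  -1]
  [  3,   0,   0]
Yes

Characteristic polynomial: det(λI - A) = λ³ - λ² - 9λ + 12
By the rational root theorem any rational root is an integer dividing 12; none of those is a root, so p(λ) has no rational roots and hence (being an irreducible cubic) no repeated roots.
Discriminant of the cubic: Δ = 1101
Δ > 0 ⇒ three distinct real eigenvalues: λ ≈ -3.119, 1.432, 2.687
Three distinct real eigenvalues, so A has 3 independent eigenvectors.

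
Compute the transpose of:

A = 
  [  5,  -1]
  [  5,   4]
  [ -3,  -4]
Aᵀ = 
  [  5,   5,  -3]
  [ -1,   4,  -4]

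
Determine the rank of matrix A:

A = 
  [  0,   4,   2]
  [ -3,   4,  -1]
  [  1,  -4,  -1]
Row reduce:
Swap R1 ↔ R2
R3 → R3 + (1/3)·R1
R3 → R3 + (2/3)·R2
REF = 
  [ -3,   4,  -1]
  [  0,   4,   2]
  [  0,   0,   0]
Pivot columns: 1, 2 → 2 pivots.

rank(A) = 2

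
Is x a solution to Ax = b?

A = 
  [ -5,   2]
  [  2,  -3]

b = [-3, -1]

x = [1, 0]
No

Ax = [-5, 2] ≠ b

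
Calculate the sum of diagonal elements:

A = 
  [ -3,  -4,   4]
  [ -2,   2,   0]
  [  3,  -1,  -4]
-5

tr(A) = -3 + 2 + -4 = -5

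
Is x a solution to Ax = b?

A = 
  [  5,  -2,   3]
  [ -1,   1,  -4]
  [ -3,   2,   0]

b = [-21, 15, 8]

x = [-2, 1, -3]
Yes

Ax = [-21, 15, 8] = b ✓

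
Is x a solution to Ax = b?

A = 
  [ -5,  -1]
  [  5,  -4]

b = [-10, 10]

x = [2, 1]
No

Ax = [-11, 6] ≠ b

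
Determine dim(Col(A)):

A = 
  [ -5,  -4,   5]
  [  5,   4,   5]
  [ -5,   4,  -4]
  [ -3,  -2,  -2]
dim(Col(A)) = 3

Row reduce:
R2 → R2 + (1)·R1
R3 → R3 - (1)·R1
R4 → R4 - (3/5)·R1
Swap R2 ↔ R3
R4 → R4 - (1/20)·R2
R4 → R4 + (91/200)·R3
REF = 
  [ -5,  -4,   5]
  [  0,   8,  -9]
  [  0,   0,  10]
  [  0,   0,   0]
Pivot columns: 1, 2, 3 → 3 pivots.
dim(Col(A)) = number of pivot columns = 3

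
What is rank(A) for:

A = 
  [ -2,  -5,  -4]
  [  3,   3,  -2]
Row reduce:
R2 → R2 + (3/2)·R1
REF = 
  [  -2,   -5,   -4]
  [   0, -9/2,   -8]
Pivot columns: 1, 2 → 2 pivots.

rank(A) = 2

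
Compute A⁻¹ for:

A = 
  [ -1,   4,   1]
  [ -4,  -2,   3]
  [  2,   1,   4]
det(A) = (-1)·((-2)(4) - (3)(1)) - (4)·((-4)(4) - (3)(2)) + (1)·((-4)(1) - (-2)(2))
  = (-1)(-11) - (4)(-22) + (1)(0)
  = 99
det(A) = 99 ≠ 0, so A is invertible.

Cofactors Cᵢⱼ = (-1)ⁱ⁺ʲ·Mᵢⱼ:
C = 
  [-11,  22,   0]
  [-15,  -6,   9]
  [ 14,  -1,  18]

adj(A) = Cᵀ:
adj(A) = 
  [-11, -15,  14]
  [ 22,  -6,  -1]
  [  0,   9,  18]

A⁻¹ = (1/99) · adj(A):
A⁻¹ = 
  [ -1/9, -5/33, 14/99]
  [  2/9, -2/33, -1/99]
  [    0,  1/11,  2/11]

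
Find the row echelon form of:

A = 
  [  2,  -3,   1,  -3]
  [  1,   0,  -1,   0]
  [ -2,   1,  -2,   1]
Row operations:
R2 → R2 - (1/2)·R1
R3 → R3 + (1)·R1
R3 → R3 + (4/3)·R2

Resulting echelon form:
REF = 
  [   2,   -3,    1,   -3]
  [   0,  3/2, -3/2,  3/2]
  [   0,    0,   -3,    0]

Rank = 3 (number of non-zero pivot rows).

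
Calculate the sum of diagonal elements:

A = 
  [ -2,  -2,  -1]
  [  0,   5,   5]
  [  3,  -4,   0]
3

tr(A) = -2 + 5 + 0 = 3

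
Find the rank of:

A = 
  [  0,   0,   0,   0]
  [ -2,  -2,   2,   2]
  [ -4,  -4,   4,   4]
Row reduce:
Swap R1 ↔ R2
R3 → R3 - (2)·R1
REF = 
  [ -2,  -2,   2,   2]
  [  0,   0,   0,   0]
  [  0,   0,   0,   0]
Pivot columns: 1 → 1 pivot.

rank(A) = 1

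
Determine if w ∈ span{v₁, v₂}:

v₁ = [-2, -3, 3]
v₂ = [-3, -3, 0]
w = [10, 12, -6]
Yes

Form the augmented matrix and row-reduce:
[v₁|v₂|w] = 
  [ -2,  -3,  10]
  [ -3,  -3,  12]
  [  3,   0,  -6]
R2 → R2 - (3/2)·R1
R3 → R3 + (3/2)·R1
R3 → R3 + (3)·R2
REF = 
  [ -2,  -3,  10]
  [  0, 3/2,  -3]
  [  0,   0,   0]

No row of the form [0 0 | nonzero], so the system is consistent. Back-substitution gives c₁ = -2, c₂ = -2: w = (-2)·v₁ + (-2)·v₂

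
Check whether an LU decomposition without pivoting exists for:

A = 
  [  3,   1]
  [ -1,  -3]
Yes.
A[1,1] = 3 ≠ 0, so Gaussian elimination proceeds without a row swap: multiplier ℓ₂₁ = (-1)/(3) = -1/3, and U[2,2] = -3 - (-1/3)(1) = -8/3.
L = 
  [   1,    0]
  [-1/3,    1]
U = 
  [   3,    1]
  [   0, -8/3]
Check row 2 of LU: [(-1/3)(3), (-1/3)(1) + (-8/3)] = [-1, -3] = row 2 of A ✓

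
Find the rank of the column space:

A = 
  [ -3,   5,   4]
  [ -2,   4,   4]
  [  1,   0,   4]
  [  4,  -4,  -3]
dim(Col(A)) = 3

Row reduce:
R2 → R2 - (2/3)·R1
R3 → R3 + (1/3)·R1
R4 → R4 + (4/3)·R1
R3 → R3 - (5/2)·R2
R4 → R4 - (4)·R2
R4 → R4 + (3/2)·R3
REF = 
  [ -3,   5,   4]
  [  0, 2/3, 4/3]
  [  0,   0,   2]
  [  0,   0,   0]
Pivot columns: 1, 2, 3 → 3 pivots.
dim(Col(A)) = number of pivot columns = 3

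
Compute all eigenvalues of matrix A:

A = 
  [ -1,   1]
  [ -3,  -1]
tr(A) = -2, det(A) = 4
Characteristic polynomial: λ² - tr(A)λ + det(A) = λ² + 2λ + 4
λ² + 2λ + 4 = 0  ⇒  λ = (-2 ± √((2)² - 4·(4)))/2 = (-2 ± √(-12))/2
  = -1 + i√3,  -1 - i√3

λ = -1 + i√3, -1 - i√3  (≈ -1 + 1.732i, -1 - 1.732i)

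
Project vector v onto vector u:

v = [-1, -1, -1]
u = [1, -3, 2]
proj_u(v) = [0, 0, 0]

v·u = (-1)(1) + (-1)(-3) + (-1)(2) = 0
u·u = (1)² + (-3)² + (2)² = 14
proj_u(v) = (v·u / u·u) × u = (0/14) × u = (0) × u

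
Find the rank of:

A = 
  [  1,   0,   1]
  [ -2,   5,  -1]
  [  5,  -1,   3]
Row reduce:
R2 → R2 + (2)·R1
R3 → R3 - (5)·R1
R3 → R3 + (1/5)·R2
REF = 
  [   1,    0,    1]
  [   0,    5,    1]
  [   0,    0, -9/5]
Pivot columns: 1, 2, 3 → 3 pivots.

rank(A) = 3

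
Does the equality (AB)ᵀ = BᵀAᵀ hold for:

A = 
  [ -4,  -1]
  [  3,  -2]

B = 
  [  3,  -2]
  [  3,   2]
Yes

(AB)ᵀ = 
  [-15,   3]
  [  6, -10]

BᵀAᵀ = 
  [-15,   3]
  [  6, -10]

Both sides are equal — this is the standard identity (AB)ᵀ = BᵀAᵀ, which holds for all A, B.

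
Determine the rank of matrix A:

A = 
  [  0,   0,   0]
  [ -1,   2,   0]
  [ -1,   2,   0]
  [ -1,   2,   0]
Row reduce:
Swap R1 ↔ R2
R3 → R3 - (1)·R1
R4 → R4 - (1)·R1
REF = 
  [ -1,   2,   0]
  [  0,   0,   0]
  [  0,   0,   0]
  [  0,   0,   0]
Pivot columns: 1 → 1 pivot.

rank(A) = 1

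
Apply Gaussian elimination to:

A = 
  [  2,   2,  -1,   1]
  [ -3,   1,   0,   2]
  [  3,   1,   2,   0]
Row operations:
R2 → R2 + (3/2)·R1
R3 → R3 - (3/2)·R1
R3 → R3 + (1/2)·R2

Resulting echelon form:
REF = 
  [   2,    2,   -1,    1]
  [   0,    4, -3/2,  7/2]
  [   0,    0, 11/4,  1/4]

Rank = 3 (number of non-zero pivot rows).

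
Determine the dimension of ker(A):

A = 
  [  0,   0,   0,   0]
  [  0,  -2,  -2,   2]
nullity(A) = 3

Row reduce:
Swap R1 ↔ R2
REF = 
  [  0,  -2,  -2,   2]
  [  0,   0,   0,   0]
Pivot columns: 2 → 1 pivot.
rank(A) = 1, so nullity(A) = 4 - 1 = 3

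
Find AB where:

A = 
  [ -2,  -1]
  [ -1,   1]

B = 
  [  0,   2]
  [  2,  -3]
A is 2×2 and B is 2×2, so AB is 2×2. Each entry is (row of A)·(column of B):
AB[1,1] = (-2)(0) + (-1)(2) = -2
AB[1,2] = (-2)(2) + (-1)(-3) = -1
AB[2,1] = (-1)(0) + (1)(2) = 2
AB[2,2] = (-1)(2) + (1)(-3) = -5

AB = 
  [ -2,  -1]
  [  2,  -5]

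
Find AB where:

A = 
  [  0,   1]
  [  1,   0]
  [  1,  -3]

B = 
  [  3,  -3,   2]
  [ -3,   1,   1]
A is 3×2 and B is 2×3, so AB is 3×3. Each entry is (row of A)·(column of B):
AB[1,1] = (0)(3) + (1)(-3) = -3
AB[1,2] = (0)(-3) + (1)(1) = 1
AB[1,3] = (0)(2) + (1)(1) = 1
AB[2,1] = (1)(3) + (0)(-3) = 3
AB[2,2] = (1)(-3) + (0)(1) = -3
AB[2,3] = (1)(2) + (0)(1) = 2
AB[3,1] = (1)(3) + (-3)(-3) = 12
AB[3,2] = (1)(-3) + (-3)(1) = -6
AB[3,3] = (1)(2) + (-3)(1) = -1

AB = 
  [ -3,   1,   1]
  [  3,  -3,   2]
  [ 12,  -6,  -1]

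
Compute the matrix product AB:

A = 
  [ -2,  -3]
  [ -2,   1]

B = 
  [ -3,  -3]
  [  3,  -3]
A is 2×2 and B is 2×2, so AB is 2×2. Each entry is (row of A)·(column of B):
AB[1,1] = (-2)(-3) + (-3)(3) = -3
AB[1,2] = (-2)(-3) + (-3)(-3) = 15
AB[2,1] = (-2)(-3) + (1)(3) = 9
AB[2,2] = (-2)(-3) + (1)(-3) = 3

AB = 
  [ -3,  15]
  [  9,   3]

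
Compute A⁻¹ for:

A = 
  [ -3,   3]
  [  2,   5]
det(A) = (-3)(5) - (3)(2) = -21
For a 2×2 matrix, A⁻¹ = (1/det(A)) · [[d, -b], [-c, a]]
    = (-1/21) · [[5, -3], [-2, -3]]

A⁻¹ = 
  [-5/21,   1/7]
  [ 2/21,   1/7]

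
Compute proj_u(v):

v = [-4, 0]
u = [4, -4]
v·u = (-4)(4) + (0)(-4) = -16
u·u = (4)² + (-4)² = 32
proj_u(v) = (v·u / u·u) × u = (-16/32) × u = (-1/2) × u

proj_u(v) = [-2, 2]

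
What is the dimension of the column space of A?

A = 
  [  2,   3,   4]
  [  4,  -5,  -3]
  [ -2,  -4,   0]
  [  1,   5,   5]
dim(Col(A)) = 3

Row reduce:
R2 → R2 - (2)·R1
R3 → R3 + (1)·R1
R4 → R4 - (1/2)·R1
R3 → R3 - (1/11)·R2
R4 → R4 + (7/22)·R2
R4 → R4 + (1/10)·R3
REF = 
  [  2,   3,   4]
  [  0, -11, -11]
  [  0,   0,   5]
  [  0,   0,   0]
Pivot columns: 1, 2, 3 → 3 pivots.
dim(Col(A)) = number of pivot columns = 3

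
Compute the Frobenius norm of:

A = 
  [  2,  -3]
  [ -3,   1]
||A||_F = 4.796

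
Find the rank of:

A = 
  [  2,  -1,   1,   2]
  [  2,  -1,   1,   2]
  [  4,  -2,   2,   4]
rank(A) = 1

Row reduce:
R2 → R2 - (1)·R1
R3 → R3 - (2)·R1
REF = 
  [  2,  -1,   1,   2]
  [  0,   0,   0,   0]
  [  0,   0,   0,   0]
Pivot columns: 1 → 1 pivot.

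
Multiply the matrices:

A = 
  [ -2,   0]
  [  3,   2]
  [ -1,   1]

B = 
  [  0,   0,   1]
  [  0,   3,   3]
AB = 
  [  0,   0,  -2]
  [  0,   6,   9]
  [  0,   3,   2]

A is 3×2 and B is 2×3, so AB is 3×3. Each entry is (row of A)·(column of B):
AB[1,1] = (-2)(0) + (0)(0) = 0
AB[1,2] = (-2)(0) + (0)(3) = 0
AB[1,3] = (-2)(1) + (0)(3) = -2
AB[2,1] = (3)(0) + (2)(0) = 0
AB[2,2] = (3)(0) + (2)(3) = 6
AB[2,3] = (3)(1) + (2)(3) = 9
AB[3,1] = (-1)(0) + (1)(0) = 0
AB[3,2] = (-1)(0) + (1)(3) = 3
AB[3,3] = (-1)(1) + (1)(3) = 2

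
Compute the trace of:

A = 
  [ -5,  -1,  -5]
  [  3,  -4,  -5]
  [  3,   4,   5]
-4

tr(A) = -5 + -4 + 5 = -4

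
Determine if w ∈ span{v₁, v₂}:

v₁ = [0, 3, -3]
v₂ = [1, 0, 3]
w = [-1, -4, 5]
No

Form the augmented matrix and row-reduce:
[v₁|v₂|w] = 
  [  0,   1,  -1]
  [  3,   0,  -4]
  [ -3,   3,   5]
Swap R1 ↔ R2
R3 → R3 + (1)·R1
R3 → R3 - (3)·R2
REF = 
  [  3,   0,  -4]
  [  0,   1,  -1]
  [  0,   0,   4]

Row 3 reads [0 0 | 4], i.e. 0 = 4, so the system is inconsistent and w ∉ span{v₁, v₂}.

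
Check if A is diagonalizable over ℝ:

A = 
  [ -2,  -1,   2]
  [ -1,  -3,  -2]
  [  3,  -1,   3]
Yes

Characteristic polynomial: det(λI - A) = λ³ + 2λ² - 18λ - 45
Testing integer divisors of the constant term: p(-3) = 0, so (λ + 3) is a factor:
p(λ) = (λ + 3)(λ² - λ - 15)
λ² - λ - 15 = 0  ⇒  λ = (1 ± √((-1)² - 4·(-15)))/2 = (1 ± √(61))/2
  = (1 + √61)/2,  (1 - √61)/2
Eigenvalues: -3, (1 + √61)/2, (1 - √61)/2  (≈ -3, 4.405, -3.405)
The two irrational eigenvalues are distinct (simple), so each has alg. mult. = geom. mult. = 1.
λ=-3: alg. mult. = 1, geom. mult. = 3 - rank(A - (-3)I) = 3 - 2 = 1
Sum of geometric multiplicities equals n, so A has n independent eigenvectors.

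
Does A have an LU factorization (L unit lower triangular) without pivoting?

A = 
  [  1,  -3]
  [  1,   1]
Yes.
A[1,1] = 1 ≠ 0, so Gaussian elimination proceeds without a row swap: multiplier ℓ₂₁ = (1)/(1) = 1, and U[2,2] = 1 - (1)(-3) = 4.
L = 
  [  1,   0]
  [  1,   1]
U = 
  [  1,  -3]
  [  0,   4]
Check row 2 of LU: [(1)(1), (1)(-3) + 4] = [1, 1] = row 2 of A ✓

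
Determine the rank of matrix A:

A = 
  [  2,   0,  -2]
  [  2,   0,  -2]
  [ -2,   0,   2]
Row reduce:
R2 → R2 - (1)·R1
R3 → R3 + (1)·R1
REF = 
  [  2,   0,  -2]
  [  0,   0,   0]
  [  0,   0,   0]
Pivot columns: 1 → 1 pivot.

rank(A) = 1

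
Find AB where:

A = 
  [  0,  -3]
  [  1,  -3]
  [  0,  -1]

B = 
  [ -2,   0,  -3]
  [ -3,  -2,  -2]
A is 3×2 and B is 2×3, so AB is 3×3. Each entry is (row of A)·(column of B):
AB[1,1] = (0)(-2) + (-3)(-3) = 9
AB[1,2] = (0)(0) + (-3)(-2) = 6
AB[1,3] = (0)(-3) + (-3)(-2) = 6
AB[2,1] = (1)(-2) + (-3)(-3) = 7
AB[2,2] = (1)(0) + (-3)(-2) = 6
AB[2,3] = (1)(-3) + (-3)(-2) = 3
AB[3,1] = (0)(-2) + (-1)(-3) = 3
AB[3,2] = (0)(0) + (-1)(-2) = 2
AB[3,3] = (0)(-3) + (-1)(-2) = 2

AB = 
  [  9,   6,   6]
  [  7,   6,   3]
  [  3,   2,   2]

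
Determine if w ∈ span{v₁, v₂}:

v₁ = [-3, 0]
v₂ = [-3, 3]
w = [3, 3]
Yes

Form the augmented matrix and row-reduce:
[v₁|v₂|w] = 
  [ -3,  -3,   3]
  [  0,   3,   3]
(already in echelon form — no row operations needed)

No row of the form [0 0 | nonzero], so the system is consistent. Back-substitution gives c₁ = -2, c₂ = 1: w = (-2)·v₁ + (1)·v₂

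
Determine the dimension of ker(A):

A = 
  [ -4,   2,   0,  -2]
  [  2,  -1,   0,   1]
nullity(A) = 3

Row reduce:
R2 → R2 + (1/2)·R1
REF = 
  [ -4,   2,   0,  -2]
  [  0,   0,   0,   0]
Pivot columns: 1 → 1 pivot.
rank(A) = 1, so nullity(A) = 4 - 1 = 3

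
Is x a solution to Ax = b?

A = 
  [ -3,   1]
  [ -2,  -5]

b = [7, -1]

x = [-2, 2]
No

Ax = [8, -6] ≠ b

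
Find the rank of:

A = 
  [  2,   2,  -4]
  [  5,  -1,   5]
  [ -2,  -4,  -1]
rank(A) = 3

Row reduce:
R2 → R2 - (5/2)·R1
R3 → R3 + (1)·R1
R3 → R3 - (1/3)·R2
REF = 
  [  2,   2,  -4]
  [  0,  -6,  15]
  [  0,   0, -10]
Pivot columns: 1, 2, 3 → 3 pivots.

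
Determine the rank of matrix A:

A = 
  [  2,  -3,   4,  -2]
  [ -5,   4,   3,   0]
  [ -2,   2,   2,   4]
rank(A) = 3

Row reduce:
R2 → R2 + (5/2)·R1
R3 → R3 + (1)·R1
R3 → R3 - (2/7)·R2
REF = 
  [   2,   -3,    4,   -2]
  [   0, -7/2,   13,   -5]
  [   0,    0, 16/7, 24/7]
Pivot columns: 1, 2, 3 → 3 pivots.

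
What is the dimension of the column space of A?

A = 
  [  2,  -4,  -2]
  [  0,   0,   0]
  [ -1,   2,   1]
Row reduce:
R3 → R3 + (1/2)·R1
REF = 
  [  2,  -4,  -2]
  [  0,   0,   0]
  [  0,   0,   0]
Pivot columns: 1 → 1 pivot.
dim(Col(A)) = number of pivot columns = 1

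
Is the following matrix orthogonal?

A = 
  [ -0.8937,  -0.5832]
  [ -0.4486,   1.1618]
No

AᵀA = 
  [  0.9999,   0]
  [  0,   1.6899]
≠ I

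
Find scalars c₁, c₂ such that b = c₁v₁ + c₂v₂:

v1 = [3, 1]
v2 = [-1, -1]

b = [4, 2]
c1 = 1, c2 = -1

b = 1·v1 + -1·v2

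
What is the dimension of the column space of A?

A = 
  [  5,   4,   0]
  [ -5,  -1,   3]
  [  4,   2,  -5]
Row reduce:
R2 → R2 + (1)·R1
R3 → R3 - (4/5)·R1
R3 → R3 + (2/5)·R2
REF = 
  [    5,     4,     0]
  [    0,     3,     3]
  [    0,     0, -19/5]
Pivot columns: 1, 2, 3 → 3 pivots.
dim(Col(A)) = number of pivot columns = 3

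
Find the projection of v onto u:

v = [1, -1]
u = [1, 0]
v·u = (1)(1) + (-1)(0) = 1
u·u = (1)² + (0)² = 1
proj_u(v) = (v·u / u·u) × u = (1/1) × u = (1) × u

proj_u(v) = [1, 0]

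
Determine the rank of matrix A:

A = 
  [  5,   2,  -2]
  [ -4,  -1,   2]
rank(A) = 2

Row reduce:
R2 → R2 + (4/5)·R1
REF = 
  [  5,   2,  -2]
  [  0, 3/5, 2/5]
Pivot columns: 1, 2 → 2 pivots.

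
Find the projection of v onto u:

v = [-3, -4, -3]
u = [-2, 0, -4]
proj_u(v) = [-9/5, 0, -18/5]

v·u = (-3)(-2) + (-4)(0) + (-3)(-4) = 18
u·u = (-2)² + (0)² + (-4)² = 20
proj_u(v) = (v·u / u·u) × u = (18/20) × u = (9/10) × u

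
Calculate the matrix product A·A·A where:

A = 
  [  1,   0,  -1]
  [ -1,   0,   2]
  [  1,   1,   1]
A² = A·A:
A²[1,1] = (1)(1) + (0)(-1) + (-1)(1) = 0
A²[1,2] = (1)(0) + (0)(0) + (-1)(1) = -1
A²[1,3] = (1)(-1) + (0)(2) + (-1)(1) = -2
A²[2,1] = (-1)(1) + (0)(-1) + (2)(1) = 1
A²[2,2] = (-1)(0) + (0)(0) + (2)(1) = 2
A²[2,3] = (-1)(-1) + (0)(2) + (2)(1) = 3
A²[3,1] = (1)(1) + (1)(-1) + (1)(1) = 1
A²[3,2] = (1)(0) + (1)(0) + (1)(1) = 1
A²[3,3] = (1)(-1) + (1)(2) + (1)(1) = 2
A² = 
  [  0,  -1,  -2]
  [  1,   2,   3]
  [  1,   1,   2]

A^3 = A^2·A:
A^3[1,1] = (0)(1) + (-1)(-1) + (-2)(1) = -1
A^3[1,2] = (0)(0) + (-1)(0) + (-2)(1) = -2
A^3[1,3] = (0)(-1) + (-1)(2) + (-2)(1) = -4
A^3[2,1] = (1)(1) + (2)(-1) + (3)(1) = 2
A^3[2,2] = (1)(0) + (2)(0) + (3)(1) = 3
A^3[2,3] = (1)(-1) + (2)(2) + (3)(1) = 6
A^3[3,1] = (1)(1) + (1)(-1) + (2)(1) = 2
A^3[3,2] = (1)(0) + (1)(0) + (2)(1) = 2
A^3[3,3] = (1)(-1) + (1)(2) + (2)(1) = 3
A^3 = 
  [ -1,  -2,  -4]
  [  2,   3,   6]
  [  2,   2,   3]

Therefore
A^3 = 
  [ -1,  -2,  -4]
  [  2,   3,   6]
  [  2,   2,   3]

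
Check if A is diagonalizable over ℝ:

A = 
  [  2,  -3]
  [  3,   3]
No

tr(A) = 5, det(A) = 15
Characteristic polynomial: λ² - tr(A)λ + det(A) = λ² - 5λ + 15
λ² - 5λ + 15 = 0  ⇒  λ = (5 ± √((-5)² - 4·(15)))/2 = (5 ± √(-35))/2
  = (5 + i√35)/2,  (5 - i√35)/2
Eigenvalues: (5 + i√35)/2, (5 - i√35)/2  (≈ 2.5 + 2.958i, 2.5 - 2.958i)
Has complex eigenvalues (not diagonalizable over ℝ).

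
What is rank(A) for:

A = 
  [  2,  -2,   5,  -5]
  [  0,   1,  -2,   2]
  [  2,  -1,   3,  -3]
rank(A) = 2

Row reduce:
R3 → R3 - (1)·R1
R3 → R3 - (1)·R2
REF = 
  [  2,  -2,   5,  -5]
  [  0,   1,  -2,   2]
  [  0,   0,   0,   0]
Pivot columns: 1, 2 → 2 pivots.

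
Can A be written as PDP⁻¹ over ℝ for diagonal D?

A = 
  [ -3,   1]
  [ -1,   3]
Yes

tr(A) = 0, det(A) = -8
Characteristic polynomial: λ² - tr(A)λ + det(A) = λ² - 8
λ² - 8 = 0  ⇒  λ = (0 ± √((0)² - 4·(-8)))/2 = (0 ± √(32))/2
  = 2√2,  -2√2
Eigenvalues: 2√2, -2√2  (≈ 2.828, -2.828)
The two irrational eigenvalues are distinct (simple), so each has alg. mult. = geom. mult. = 1.
Sum of geometric multiplicities equals n, so A has n independent eigenvectors.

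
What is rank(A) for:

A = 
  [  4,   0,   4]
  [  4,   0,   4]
Row reduce:
R2 → R2 - (1)·R1
REF = 
  [  4,   0,   4]
  [  0,   0,   0]
Pivot columns: 1 → 1 pivot.

rank(A) = 1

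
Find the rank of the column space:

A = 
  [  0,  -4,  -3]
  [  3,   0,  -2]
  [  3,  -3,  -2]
Row reduce:
Swap R1 ↔ R2
R3 → R3 - (1)·R1
R3 → R3 - (3/4)·R2
REF = 
  [  3,   0,  -2]
  [  0,  -4,  -3]
  [  0,   0, 9/4]
Pivot columns: 1, 2, 3 → 3 pivots.
dim(Col(A)) = number of pivot columns = 3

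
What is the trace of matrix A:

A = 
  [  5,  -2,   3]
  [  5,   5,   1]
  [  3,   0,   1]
11

tr(A) = 5 + 5 + 1 = 11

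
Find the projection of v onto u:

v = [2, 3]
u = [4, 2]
proj_u(v) = [14/5, 7/5]

v·u = (2)(4) + (3)(2) = 14
u·u = (4)² + (2)² = 20
proj_u(v) = (v·u / u·u) × u = (14/20) × u = (7/10) × u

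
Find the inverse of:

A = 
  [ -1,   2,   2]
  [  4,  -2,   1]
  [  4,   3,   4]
det(A) = (-1)·((-2)(4) - (1)(3)) - (2)·((4)(4) - (1)(4)) + (2)·((4)(3) - (-2)(4))
  = (-1)(-11) - (2)(12) + (2)(20)
  = 27
det(A) = 27 ≠ 0, so A is invertible.

Cofactors Cᵢⱼ = (-1)ⁱ⁺ʲ·Mᵢⱼ:
C = 
  [-11, -12,  20]
  [ -2, -12,  11]
  [  6,   9,  -6]

adj(A) = Cᵀ:
adj(A) = 
  [-11,  -2,   6]
  [-12, -12,   9]
  [ 20,  11,  -6]

A⁻¹ = (1/27) · adj(A):
A⁻¹ = 
  [-11/27,  -2/27,    2/9]
  [  -4/9,   -4/9,    1/3]
  [ 20/27,  11/27,   -2/9]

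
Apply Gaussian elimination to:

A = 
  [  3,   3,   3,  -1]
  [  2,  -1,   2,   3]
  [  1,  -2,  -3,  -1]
Row operations:
R2 → R2 - (2/3)·R1
R3 → R3 - (1/3)·R1
R3 → R3 - (1)·R2

Resulting echelon form:
REF = 
  [    3,     3,     3,    -1]
  [    0,    -3,     0,  11/3]
  [    0,     0,    -4, -13/3]

Rank = 3 (number of non-zero pivot rows).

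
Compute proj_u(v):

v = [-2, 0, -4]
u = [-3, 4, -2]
v·u = (-2)(-3) + (0)(4) + (-4)(-2) = 14
u·u = (-3)² + (4)² + (-2)² = 29
proj_u(v) = (v·u / u·u) × u = (14/29) × u

proj_u(v) = [-42/29, 56/29, -28/29]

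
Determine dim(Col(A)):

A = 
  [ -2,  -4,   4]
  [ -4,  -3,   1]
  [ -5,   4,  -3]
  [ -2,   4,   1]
Row reduce:
R2 → R2 - (2)·R1
R3 → R3 - (5/2)·R1
R4 → R4 - (1)·R1
R3 → R3 - (14/5)·R2
R4 → R4 - (8/5)·R2
R4 → R4 - (41/33)·R3
REF = 
  [  -2,   -4,    4]
  [   0,    5,   -7]
  [   0,    0, 33/5]
  [   0,    0,    0]
Pivot columns: 1, 2, 3 → 3 pivots.
dim(Col(A)) = number of pivot columns = 3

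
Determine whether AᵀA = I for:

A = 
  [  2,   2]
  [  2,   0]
No

AᵀA = 
  [  8,   4]
  [  4,   4]
≠ I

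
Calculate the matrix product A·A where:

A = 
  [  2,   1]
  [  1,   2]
A² = A·A:
A²[1,1] = (2)(2) + (1)(1) = 5
A²[1,2] = (2)(1) + (1)(2) = 4
A²[2,1] = (1)(2) + (2)(1) = 4
A²[2,2] = (1)(1) + (2)(2) = 5
A² = 
  [  5,   4]
  [  4,   5]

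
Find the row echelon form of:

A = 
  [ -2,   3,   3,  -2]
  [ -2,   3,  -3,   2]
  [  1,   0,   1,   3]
Row operations:
R2 → R2 - (1)·R1
R3 → R3 + (1/2)·R1
Swap R2 ↔ R3

Resulting echelon form:
REF = 
  [ -2,   3,   3,  -2]
  [  0, 3/2, 5/2,   2]
  [  0,   0,  -6,   4]

Rank = 3 (number of non-zero pivot rows).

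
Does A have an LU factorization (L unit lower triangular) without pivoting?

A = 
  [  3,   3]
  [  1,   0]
Yes.
A[1,1] = 3 ≠ 0, so Gaussian elimination proceeds without a row swap: multiplier ℓ₂₁ = (1)/(3) = 1/3, and U[2,2] = 0 - (1/3)(3) = -1.
L = 
  [  1,   0]
  [1/3,   1]
U = 
  [  3,   3]
  [  0,  -1]
Check row 2 of LU: [(1/3)(3), (1/3)(3) + (-1)] = [1, 0] = row 2 of A ✓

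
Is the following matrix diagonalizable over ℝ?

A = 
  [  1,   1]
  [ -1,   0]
No

tr(A) = 1, det(A) = 1
Characteristic polynomial: λ² - tr(A)λ + det(A) = λ² - λ + 1
λ² - λ + 1 = 0  ⇒  λ = (1 ± √((-1)² - 4·(1)))/2 = (1 ± √(-3))/2
  = (1 + i√3)/2,  (1 - i√3)/2
Eigenvalues: (1 + i√3)/2, (1 - i√3)/2  (≈ 0.5 + 0.866i, 0.5 - 0.866i)
Has complex eigenvalues (not diagonalizable over ℝ).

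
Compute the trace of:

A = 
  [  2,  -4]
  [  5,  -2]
0

tr(A) = 2 + -2 = 0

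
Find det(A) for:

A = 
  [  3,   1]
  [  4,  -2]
-10

For a 2×2 matrix, det = ad - bc = (3)(-2) - (1)(4) = -10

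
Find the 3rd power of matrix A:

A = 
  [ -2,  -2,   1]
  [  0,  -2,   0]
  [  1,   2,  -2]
A² = A·A:
A²[1,1] = (-2)(-2) + (-2)(0) + (1)(1) = 5
A²[1,2] = (-2)(-2) + (-2)(-2) + (1)(2) = 10
A²[1,3] = (-2)(1) + (-2)(0) + (1)(-2) = -4
A²[2,1] = (0)(-2) + (-2)(0) + (0)(1) = 0
A²[2,2] = (0)(-2) + (-2)(-2) + (0)(2) = 4
A²[2,3] = (0)(1) + (-2)(0) + (0)(-2) = 0
A²[3,1] = (1)(-2) + (2)(0) + (-2)(1) = -4
A²[3,2] = (1)(-2) + (2)(-2) + (-2)(2) = -10
A²[3,3] = (1)(1) + (2)(0) + (-2)(-2) = 5
A² = 
  [  5,  10,  -4]
  [  0,   4,   0]
  [ -4, -10,   5]

A^3 = A^2·A:
A^3[1,1] = (5)(-2) + (10)(0) + (-4)(1) = -14
A^3[1,2] = (5)(-2) + (10)(-2) + (-4)(2) = -38
A^3[1,3] = (5)(1) + (10)(0) + (-4)(-2) = 13
A^3[2,1] = (0)(-2) + (4)(0) + (0)(1) = 0
A^3[2,2] = (0)(-2) + (4)(-2) + (0)(2) = -8
A^3[2,3] = (0)(1) + (4)(0) + (0)(-2) = 0
A^3[3,1] = (-4)(-2) + (-10)(0) + (5)(1) = 13
A^3[3,2] = (-4)(-2) + (-10)(-2) + (5)(2) = 38
A^3[3,3] = (-4)(1) + (-10)(0) + (5)(-2) = -14
A^3 = 
  [-14, -38,  13]
  [  0,  -8,   0]
  [ 13,  38, -14]

Therefore
A^3 = 
  [-14, -38,  13]
  [  0,  -8,   0]
  [ 13,  38, -14]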